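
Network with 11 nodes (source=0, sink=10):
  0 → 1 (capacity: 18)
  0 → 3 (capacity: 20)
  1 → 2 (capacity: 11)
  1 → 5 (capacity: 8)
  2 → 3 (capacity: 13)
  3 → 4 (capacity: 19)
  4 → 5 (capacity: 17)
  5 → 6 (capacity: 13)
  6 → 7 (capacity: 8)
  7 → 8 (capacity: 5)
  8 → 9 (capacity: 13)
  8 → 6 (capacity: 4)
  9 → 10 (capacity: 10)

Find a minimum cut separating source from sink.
Min cut value = 5, edges: (7,8)

Min cut value: 5
Partition: S = [0, 1, 2, 3, 4, 5, 6, 7], T = [8, 9, 10]
Cut edges: (7,8)

By max-flow min-cut theorem, max flow = min cut = 5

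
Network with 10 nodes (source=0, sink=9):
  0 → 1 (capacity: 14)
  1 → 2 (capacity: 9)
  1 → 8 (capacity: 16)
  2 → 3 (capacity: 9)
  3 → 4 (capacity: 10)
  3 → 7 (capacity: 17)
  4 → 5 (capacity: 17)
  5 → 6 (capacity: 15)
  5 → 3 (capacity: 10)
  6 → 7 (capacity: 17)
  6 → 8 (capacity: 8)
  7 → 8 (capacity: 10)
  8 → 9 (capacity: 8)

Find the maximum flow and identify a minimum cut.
Max flow = 8, Min cut edges: (8,9)

Maximum flow: 8
Minimum cut: (8,9)
Partition: S = [0, 1, 2, 3, 4, 5, 6, 7, 8], T = [9]

Max-flow min-cut theorem verified: both equal 8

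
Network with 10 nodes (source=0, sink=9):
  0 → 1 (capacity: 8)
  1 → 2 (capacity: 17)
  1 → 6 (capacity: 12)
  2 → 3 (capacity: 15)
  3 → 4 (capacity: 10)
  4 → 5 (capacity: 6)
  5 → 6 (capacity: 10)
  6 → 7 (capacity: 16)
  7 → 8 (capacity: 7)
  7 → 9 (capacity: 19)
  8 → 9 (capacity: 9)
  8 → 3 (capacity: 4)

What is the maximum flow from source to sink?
Maximum flow = 8

Max flow: 8

Flow assignment:
  0 → 1: 8/8
  1 → 6: 8/12
  6 → 7: 8/16
  7 → 9: 8/19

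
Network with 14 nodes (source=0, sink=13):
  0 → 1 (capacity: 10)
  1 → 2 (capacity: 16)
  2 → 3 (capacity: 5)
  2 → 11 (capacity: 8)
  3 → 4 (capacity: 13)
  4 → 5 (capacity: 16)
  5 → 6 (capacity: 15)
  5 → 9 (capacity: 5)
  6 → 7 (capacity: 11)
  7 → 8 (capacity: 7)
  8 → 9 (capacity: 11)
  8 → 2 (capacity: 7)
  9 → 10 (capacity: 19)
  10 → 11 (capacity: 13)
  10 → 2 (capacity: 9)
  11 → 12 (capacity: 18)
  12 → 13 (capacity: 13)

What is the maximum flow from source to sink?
Maximum flow = 10

Max flow: 10

Flow assignment:
  0 → 1: 10/10
  1 → 2: 10/16
  2 → 3: 2/5
  2 → 11: 8/8
  3 → 4: 2/13
  4 → 5: 2/16
  5 → 9: 2/5
  9 → 10: 2/19
  10 → 11: 2/13
  11 → 12: 10/18
  12 → 13: 10/13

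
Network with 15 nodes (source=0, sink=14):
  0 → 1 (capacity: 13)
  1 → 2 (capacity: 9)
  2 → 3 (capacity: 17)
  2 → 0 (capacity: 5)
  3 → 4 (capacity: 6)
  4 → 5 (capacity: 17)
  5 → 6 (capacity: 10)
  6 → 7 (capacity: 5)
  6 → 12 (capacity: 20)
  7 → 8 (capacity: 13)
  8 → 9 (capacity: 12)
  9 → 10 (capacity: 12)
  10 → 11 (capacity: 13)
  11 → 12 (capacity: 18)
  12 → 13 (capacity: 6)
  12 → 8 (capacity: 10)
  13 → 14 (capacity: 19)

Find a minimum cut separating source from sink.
Min cut value = 6, edges: (12,13)

Min cut value: 6
Partition: S = [0, 1, 2, 3, 4, 5, 6, 7, 8, 9, 10, 11, 12], T = [13, 14]
Cut edges: (12,13)

By max-flow min-cut theorem, max flow = min cut = 6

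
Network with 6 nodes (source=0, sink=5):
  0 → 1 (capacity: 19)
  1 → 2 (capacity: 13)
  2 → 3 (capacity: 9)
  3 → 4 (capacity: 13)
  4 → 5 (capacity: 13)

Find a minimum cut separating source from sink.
Min cut value = 9, edges: (2,3)

Min cut value: 9
Partition: S = [0, 1, 2], T = [3, 4, 5]
Cut edges: (2,3)

By max-flow min-cut theorem, max flow = min cut = 9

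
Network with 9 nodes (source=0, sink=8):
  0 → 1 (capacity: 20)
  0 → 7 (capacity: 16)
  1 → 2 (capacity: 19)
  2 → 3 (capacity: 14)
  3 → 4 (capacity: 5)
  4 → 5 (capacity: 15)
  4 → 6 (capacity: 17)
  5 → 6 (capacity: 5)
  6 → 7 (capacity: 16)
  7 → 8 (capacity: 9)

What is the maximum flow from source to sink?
Maximum flow = 9

Max flow: 9

Flow assignment:
  0 → 1: 5/20
  0 → 7: 4/16
  1 → 2: 5/19
  2 → 3: 5/14
  3 → 4: 5/5
  4 → 6: 5/17
  6 → 7: 5/16
  7 → 8: 9/9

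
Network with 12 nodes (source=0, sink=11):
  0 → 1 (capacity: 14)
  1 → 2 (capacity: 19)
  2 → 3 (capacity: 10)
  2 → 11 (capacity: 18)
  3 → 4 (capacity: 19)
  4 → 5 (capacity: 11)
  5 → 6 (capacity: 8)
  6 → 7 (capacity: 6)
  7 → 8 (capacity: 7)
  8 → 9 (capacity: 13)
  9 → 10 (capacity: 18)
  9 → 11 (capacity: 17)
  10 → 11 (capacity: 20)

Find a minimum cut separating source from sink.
Min cut value = 14, edges: (0,1)

Min cut value: 14
Partition: S = [0], T = [1, 2, 3, 4, 5, 6, 7, 8, 9, 10, 11]
Cut edges: (0,1)

By max-flow min-cut theorem, max flow = min cut = 14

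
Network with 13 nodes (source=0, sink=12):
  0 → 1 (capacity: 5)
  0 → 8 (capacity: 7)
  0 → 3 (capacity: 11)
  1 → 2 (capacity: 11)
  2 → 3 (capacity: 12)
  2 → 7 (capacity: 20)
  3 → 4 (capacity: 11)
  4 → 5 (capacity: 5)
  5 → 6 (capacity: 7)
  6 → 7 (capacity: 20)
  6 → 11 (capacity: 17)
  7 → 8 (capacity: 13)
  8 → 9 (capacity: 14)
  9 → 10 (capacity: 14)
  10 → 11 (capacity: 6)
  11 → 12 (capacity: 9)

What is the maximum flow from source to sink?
Maximum flow = 9

Max flow: 9

Flow assignment:
  0 → 1: 4/5
  0 → 3: 5/11
  1 → 2: 4/11
  2 → 7: 4/20
  3 → 4: 5/11
  4 → 5: 5/5
  5 → 6: 5/7
  6 → 7: 2/20
  6 → 11: 3/17
  7 → 8: 6/13
  8 → 9: 6/14
  9 → 10: 6/14
  10 → 11: 6/6
  11 → 12: 9/9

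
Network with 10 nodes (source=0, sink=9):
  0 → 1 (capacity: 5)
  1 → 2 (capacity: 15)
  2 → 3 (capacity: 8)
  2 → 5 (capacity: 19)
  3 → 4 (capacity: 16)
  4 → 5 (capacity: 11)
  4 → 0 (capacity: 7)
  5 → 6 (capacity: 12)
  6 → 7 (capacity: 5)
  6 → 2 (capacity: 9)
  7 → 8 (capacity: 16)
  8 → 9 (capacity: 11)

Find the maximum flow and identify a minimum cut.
Max flow = 5, Min cut edges: (6,7)

Maximum flow: 5
Minimum cut: (6,7)
Partition: S = [0, 1, 2, 3, 4, 5, 6], T = [7, 8, 9]

Max-flow min-cut theorem verified: both equal 5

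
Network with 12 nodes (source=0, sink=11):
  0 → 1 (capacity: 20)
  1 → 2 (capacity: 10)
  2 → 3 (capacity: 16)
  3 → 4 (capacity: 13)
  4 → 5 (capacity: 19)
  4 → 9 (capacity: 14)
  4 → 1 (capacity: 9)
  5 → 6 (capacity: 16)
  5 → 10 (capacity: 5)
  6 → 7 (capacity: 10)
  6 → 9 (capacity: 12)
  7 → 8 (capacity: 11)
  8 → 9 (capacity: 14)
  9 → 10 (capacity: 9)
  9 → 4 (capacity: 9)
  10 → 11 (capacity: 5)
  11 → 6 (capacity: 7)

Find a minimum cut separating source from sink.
Min cut value = 5, edges: (10,11)

Min cut value: 5
Partition: S = [0, 1, 2, 3, 4, 5, 6, 7, 8, 9, 10], T = [11]
Cut edges: (10,11)

By max-flow min-cut theorem, max flow = min cut = 5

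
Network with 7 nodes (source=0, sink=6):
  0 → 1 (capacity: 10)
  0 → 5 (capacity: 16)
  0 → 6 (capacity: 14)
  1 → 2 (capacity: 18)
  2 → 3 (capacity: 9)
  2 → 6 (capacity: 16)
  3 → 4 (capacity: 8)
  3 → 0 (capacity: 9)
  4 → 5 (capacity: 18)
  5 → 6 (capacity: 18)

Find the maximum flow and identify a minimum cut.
Max flow = 40, Min cut edges: (0,1), (0,5), (0,6)

Maximum flow: 40
Minimum cut: (0,1), (0,5), (0,6)
Partition: S = [0], T = [1, 2, 3, 4, 5, 6]

Max-flow min-cut theorem verified: both equal 40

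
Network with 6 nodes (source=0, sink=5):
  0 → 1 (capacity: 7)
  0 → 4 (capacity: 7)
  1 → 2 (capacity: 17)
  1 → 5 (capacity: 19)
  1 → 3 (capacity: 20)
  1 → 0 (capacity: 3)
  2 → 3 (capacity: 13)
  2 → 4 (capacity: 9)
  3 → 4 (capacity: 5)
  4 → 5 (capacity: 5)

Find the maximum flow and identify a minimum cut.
Max flow = 12, Min cut edges: (0,1), (4,5)

Maximum flow: 12
Minimum cut: (0,1), (4,5)
Partition: S = [0, 2, 3, 4], T = [1, 5]

Max-flow min-cut theorem verified: both equal 12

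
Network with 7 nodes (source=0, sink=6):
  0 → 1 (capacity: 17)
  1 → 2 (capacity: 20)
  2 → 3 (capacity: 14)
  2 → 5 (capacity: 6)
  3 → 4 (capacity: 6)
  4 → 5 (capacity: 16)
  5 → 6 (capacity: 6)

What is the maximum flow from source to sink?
Maximum flow = 6

Max flow: 6

Flow assignment:
  0 → 1: 6/17
  1 → 2: 6/20
  2 → 3: 6/14
  3 → 4: 6/6
  4 → 5: 6/16
  5 → 6: 6/6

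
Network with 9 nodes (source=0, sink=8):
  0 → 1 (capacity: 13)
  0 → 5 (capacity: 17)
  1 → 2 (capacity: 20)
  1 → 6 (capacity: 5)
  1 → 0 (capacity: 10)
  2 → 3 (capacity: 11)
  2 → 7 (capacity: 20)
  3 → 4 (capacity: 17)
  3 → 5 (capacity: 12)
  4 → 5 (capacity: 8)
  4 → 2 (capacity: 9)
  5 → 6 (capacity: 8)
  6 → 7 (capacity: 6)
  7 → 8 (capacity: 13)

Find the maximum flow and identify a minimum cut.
Max flow = 13, Min cut edges: (7,8)

Maximum flow: 13
Minimum cut: (7,8)
Partition: S = [0, 1, 2, 3, 4, 5, 6, 7], T = [8]

Max-flow min-cut theorem verified: both equal 13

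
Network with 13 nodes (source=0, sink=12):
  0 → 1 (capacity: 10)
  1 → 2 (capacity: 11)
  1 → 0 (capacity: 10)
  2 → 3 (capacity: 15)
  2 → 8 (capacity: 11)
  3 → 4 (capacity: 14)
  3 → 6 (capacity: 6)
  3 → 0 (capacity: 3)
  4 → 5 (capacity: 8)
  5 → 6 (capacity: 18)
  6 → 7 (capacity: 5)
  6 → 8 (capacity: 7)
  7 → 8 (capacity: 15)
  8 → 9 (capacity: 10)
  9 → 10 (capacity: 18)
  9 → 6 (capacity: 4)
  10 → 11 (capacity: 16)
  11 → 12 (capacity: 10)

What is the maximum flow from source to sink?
Maximum flow = 10

Max flow: 10

Flow assignment:
  0 → 1: 10/10
  1 → 2: 10/11
  2 → 8: 10/11
  8 → 9: 10/10
  9 → 10: 10/18
  10 → 11: 10/16
  11 → 12: 10/10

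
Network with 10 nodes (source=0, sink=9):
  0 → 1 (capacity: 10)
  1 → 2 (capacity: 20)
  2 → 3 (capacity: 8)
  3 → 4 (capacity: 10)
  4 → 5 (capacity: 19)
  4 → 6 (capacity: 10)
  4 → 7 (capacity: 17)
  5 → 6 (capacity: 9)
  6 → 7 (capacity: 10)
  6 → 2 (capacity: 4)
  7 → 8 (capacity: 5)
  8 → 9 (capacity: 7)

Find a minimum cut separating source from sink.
Min cut value = 5, edges: (7,8)

Min cut value: 5
Partition: S = [0, 1, 2, 3, 4, 5, 6, 7], T = [8, 9]
Cut edges: (7,8)

By max-flow min-cut theorem, max flow = min cut = 5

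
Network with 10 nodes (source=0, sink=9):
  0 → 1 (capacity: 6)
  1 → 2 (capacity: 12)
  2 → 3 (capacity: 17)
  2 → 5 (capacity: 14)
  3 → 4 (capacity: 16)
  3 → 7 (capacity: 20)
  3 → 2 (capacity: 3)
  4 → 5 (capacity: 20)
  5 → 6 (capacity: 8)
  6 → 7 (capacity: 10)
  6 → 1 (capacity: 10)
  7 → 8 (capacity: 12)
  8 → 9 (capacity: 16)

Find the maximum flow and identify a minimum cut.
Max flow = 6, Min cut edges: (0,1)

Maximum flow: 6
Minimum cut: (0,1)
Partition: S = [0], T = [1, 2, 3, 4, 5, 6, 7, 8, 9]

Max-flow min-cut theorem verified: both equal 6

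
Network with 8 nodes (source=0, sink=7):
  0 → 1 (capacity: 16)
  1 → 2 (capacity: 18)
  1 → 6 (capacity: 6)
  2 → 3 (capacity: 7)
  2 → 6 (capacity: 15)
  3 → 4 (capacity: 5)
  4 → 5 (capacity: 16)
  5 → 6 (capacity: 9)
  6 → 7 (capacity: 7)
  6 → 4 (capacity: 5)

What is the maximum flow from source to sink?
Maximum flow = 7

Max flow: 7

Flow assignment:
  0 → 1: 7/16
  1 → 2: 1/18
  1 → 6: 6/6
  2 → 6: 1/15
  6 → 7: 7/7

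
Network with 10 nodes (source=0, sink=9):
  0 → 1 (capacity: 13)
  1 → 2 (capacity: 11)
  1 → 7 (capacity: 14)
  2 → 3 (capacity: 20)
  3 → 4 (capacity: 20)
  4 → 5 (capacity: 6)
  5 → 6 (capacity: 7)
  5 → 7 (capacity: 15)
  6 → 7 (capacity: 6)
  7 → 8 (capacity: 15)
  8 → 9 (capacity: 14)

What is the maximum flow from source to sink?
Maximum flow = 13

Max flow: 13

Flow assignment:
  0 → 1: 13/13
  1 → 7: 13/14
  7 → 8: 13/15
  8 → 9: 13/14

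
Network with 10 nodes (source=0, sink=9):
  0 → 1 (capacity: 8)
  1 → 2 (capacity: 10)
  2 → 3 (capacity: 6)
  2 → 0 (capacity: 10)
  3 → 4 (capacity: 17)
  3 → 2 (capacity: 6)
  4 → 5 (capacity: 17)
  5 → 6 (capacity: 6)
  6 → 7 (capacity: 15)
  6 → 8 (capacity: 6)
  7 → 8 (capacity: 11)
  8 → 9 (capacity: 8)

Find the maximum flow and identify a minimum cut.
Max flow = 6, Min cut edges: (5,6)

Maximum flow: 6
Minimum cut: (5,6)
Partition: S = [0, 1, 2, 3, 4, 5], T = [6, 7, 8, 9]

Max-flow min-cut theorem verified: both equal 6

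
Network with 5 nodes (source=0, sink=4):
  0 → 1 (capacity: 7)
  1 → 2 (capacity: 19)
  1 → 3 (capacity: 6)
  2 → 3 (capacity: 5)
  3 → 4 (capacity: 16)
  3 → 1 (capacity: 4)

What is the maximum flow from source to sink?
Maximum flow = 7

Max flow: 7

Flow assignment:
  0 → 1: 7/7
  1 → 2: 1/19
  1 → 3: 6/6
  2 → 3: 1/5
  3 → 4: 7/16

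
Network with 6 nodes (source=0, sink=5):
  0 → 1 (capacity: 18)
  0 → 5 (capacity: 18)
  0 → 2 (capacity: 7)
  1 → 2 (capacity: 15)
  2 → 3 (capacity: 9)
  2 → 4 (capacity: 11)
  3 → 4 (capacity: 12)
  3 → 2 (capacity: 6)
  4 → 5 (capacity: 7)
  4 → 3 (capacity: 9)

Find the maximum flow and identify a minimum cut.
Max flow = 25, Min cut edges: (0,5), (4,5)

Maximum flow: 25
Minimum cut: (0,5), (4,5)
Partition: S = [0, 1, 2, 3, 4], T = [5]

Max-flow min-cut theorem verified: both equal 25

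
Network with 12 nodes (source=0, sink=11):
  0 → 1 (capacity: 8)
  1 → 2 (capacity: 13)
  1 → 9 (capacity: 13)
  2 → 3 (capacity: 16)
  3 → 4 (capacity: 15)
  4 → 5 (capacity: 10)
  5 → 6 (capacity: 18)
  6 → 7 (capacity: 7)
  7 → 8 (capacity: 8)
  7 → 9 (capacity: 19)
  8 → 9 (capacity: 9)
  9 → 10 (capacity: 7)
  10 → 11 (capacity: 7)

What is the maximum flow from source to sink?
Maximum flow = 7

Max flow: 7

Flow assignment:
  0 → 1: 7/8
  1 → 9: 7/13
  9 → 10: 7/7
  10 → 11: 7/7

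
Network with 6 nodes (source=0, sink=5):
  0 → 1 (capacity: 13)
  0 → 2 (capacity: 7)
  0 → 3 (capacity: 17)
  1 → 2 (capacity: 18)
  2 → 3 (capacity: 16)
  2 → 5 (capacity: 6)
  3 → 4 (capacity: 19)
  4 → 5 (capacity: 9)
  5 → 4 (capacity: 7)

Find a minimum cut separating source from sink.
Min cut value = 15, edges: (2,5), (4,5)

Min cut value: 15
Partition: S = [0, 1, 2, 3, 4], T = [5]
Cut edges: (2,5), (4,5)

By max-flow min-cut theorem, max flow = min cut = 15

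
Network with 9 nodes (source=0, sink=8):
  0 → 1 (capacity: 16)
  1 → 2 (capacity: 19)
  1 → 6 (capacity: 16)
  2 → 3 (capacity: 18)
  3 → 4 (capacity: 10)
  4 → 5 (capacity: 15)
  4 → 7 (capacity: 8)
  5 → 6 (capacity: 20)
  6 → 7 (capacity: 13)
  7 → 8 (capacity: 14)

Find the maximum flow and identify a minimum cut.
Max flow = 14, Min cut edges: (7,8)

Maximum flow: 14
Minimum cut: (7,8)
Partition: S = [0, 1, 2, 3, 4, 5, 6, 7], T = [8]

Max-flow min-cut theorem verified: both equal 14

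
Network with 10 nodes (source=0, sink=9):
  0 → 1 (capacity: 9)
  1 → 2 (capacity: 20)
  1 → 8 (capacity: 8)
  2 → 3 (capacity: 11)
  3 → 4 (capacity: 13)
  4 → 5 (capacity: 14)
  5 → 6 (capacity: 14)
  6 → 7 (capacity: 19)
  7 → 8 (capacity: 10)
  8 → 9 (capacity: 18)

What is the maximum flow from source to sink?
Maximum flow = 9

Max flow: 9

Flow assignment:
  0 → 1: 9/9
  1 → 2: 1/20
  1 → 8: 8/8
  2 → 3: 1/11
  3 → 4: 1/13
  4 → 5: 1/14
  5 → 6: 1/14
  6 → 7: 1/19
  7 → 8: 1/10
  8 → 9: 9/18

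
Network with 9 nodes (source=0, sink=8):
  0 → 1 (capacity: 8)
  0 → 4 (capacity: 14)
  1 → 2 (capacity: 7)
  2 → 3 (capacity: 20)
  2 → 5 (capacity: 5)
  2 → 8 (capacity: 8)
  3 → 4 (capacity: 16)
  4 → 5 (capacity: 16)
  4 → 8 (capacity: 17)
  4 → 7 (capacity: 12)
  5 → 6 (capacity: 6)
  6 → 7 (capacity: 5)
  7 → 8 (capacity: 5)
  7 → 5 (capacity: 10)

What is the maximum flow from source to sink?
Maximum flow = 21

Max flow: 21

Flow assignment:
  0 → 1: 7/8
  0 → 4: 14/14
  1 → 2: 7/7
  2 → 8: 7/8
  4 → 8: 14/17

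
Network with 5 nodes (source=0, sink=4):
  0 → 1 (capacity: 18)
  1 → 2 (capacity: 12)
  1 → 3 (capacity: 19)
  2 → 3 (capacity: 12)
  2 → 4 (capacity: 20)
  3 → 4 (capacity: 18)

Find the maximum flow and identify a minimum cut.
Max flow = 18, Min cut edges: (0,1)

Maximum flow: 18
Minimum cut: (0,1)
Partition: S = [0], T = [1, 2, 3, 4]

Max-flow min-cut theorem verified: both equal 18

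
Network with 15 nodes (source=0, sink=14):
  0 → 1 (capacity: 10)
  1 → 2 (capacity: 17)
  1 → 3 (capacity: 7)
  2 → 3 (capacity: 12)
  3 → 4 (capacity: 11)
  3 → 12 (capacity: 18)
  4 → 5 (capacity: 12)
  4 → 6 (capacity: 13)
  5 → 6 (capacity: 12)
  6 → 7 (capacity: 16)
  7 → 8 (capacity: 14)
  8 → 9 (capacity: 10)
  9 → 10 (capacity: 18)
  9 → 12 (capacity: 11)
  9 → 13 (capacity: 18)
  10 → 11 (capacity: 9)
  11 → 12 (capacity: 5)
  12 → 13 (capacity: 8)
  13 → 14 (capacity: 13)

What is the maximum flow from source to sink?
Maximum flow = 10

Max flow: 10

Flow assignment:
  0 → 1: 10/10
  1 → 2: 3/17
  1 → 3: 7/7
  2 → 3: 3/12
  3 → 4: 2/11
  3 → 12: 8/18
  4 → 6: 2/13
  6 → 7: 2/16
  7 → 8: 2/14
  8 → 9: 2/10
  9 → 13: 2/18
  12 → 13: 8/8
  13 → 14: 10/13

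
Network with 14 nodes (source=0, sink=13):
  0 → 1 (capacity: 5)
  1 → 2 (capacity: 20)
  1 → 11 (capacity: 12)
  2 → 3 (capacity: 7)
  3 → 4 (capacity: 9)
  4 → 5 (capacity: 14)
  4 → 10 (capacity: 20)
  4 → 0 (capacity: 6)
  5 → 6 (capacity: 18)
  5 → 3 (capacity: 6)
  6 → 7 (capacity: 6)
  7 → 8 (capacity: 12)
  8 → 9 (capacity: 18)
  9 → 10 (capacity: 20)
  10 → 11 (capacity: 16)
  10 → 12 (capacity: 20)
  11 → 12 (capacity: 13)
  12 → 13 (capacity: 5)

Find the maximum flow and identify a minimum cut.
Max flow = 5, Min cut edges: (12,13)

Maximum flow: 5
Minimum cut: (12,13)
Partition: S = [0, 1, 2, 3, 4, 5, 6, 7, 8, 9, 10, 11, 12], T = [13]

Max-flow min-cut theorem verified: both equal 5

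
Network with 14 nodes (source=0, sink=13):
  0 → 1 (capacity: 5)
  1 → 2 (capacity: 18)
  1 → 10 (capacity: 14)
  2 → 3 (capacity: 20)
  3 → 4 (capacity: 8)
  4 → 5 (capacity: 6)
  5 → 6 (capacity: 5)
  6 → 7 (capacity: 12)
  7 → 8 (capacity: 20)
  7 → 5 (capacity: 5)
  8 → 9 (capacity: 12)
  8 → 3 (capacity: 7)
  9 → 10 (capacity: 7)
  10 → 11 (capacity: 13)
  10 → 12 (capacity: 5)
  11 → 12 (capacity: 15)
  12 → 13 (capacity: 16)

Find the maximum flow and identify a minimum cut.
Max flow = 5, Min cut edges: (0,1)

Maximum flow: 5
Minimum cut: (0,1)
Partition: S = [0], T = [1, 2, 3, 4, 5, 6, 7, 8, 9, 10, 11, 12, 13]

Max-flow min-cut theorem verified: both equal 5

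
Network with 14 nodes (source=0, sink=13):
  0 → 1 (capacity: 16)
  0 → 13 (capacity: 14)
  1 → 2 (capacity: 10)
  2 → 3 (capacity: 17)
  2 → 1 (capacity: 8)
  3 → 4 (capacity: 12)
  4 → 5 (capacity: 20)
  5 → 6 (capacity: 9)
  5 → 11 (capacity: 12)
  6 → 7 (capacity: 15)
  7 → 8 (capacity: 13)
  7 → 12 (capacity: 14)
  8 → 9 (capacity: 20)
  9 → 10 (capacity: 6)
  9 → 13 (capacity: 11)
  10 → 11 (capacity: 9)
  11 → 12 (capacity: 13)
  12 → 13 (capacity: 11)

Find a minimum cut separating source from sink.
Min cut value = 24, edges: (0,13), (1,2)

Min cut value: 24
Partition: S = [0, 1], T = [2, 3, 4, 5, 6, 7, 8, 9, 10, 11, 12, 13]
Cut edges: (0,13), (1,2)

By max-flow min-cut theorem, max flow = min cut = 24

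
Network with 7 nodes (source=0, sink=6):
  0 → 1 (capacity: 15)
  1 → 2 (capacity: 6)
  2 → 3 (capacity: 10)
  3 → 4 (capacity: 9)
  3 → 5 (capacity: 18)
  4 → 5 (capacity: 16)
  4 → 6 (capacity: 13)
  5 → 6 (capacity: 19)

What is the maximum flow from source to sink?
Maximum flow = 6

Max flow: 6

Flow assignment:
  0 → 1: 6/15
  1 → 2: 6/6
  2 → 3: 6/10
  3 → 4: 6/9
  4 → 6: 6/13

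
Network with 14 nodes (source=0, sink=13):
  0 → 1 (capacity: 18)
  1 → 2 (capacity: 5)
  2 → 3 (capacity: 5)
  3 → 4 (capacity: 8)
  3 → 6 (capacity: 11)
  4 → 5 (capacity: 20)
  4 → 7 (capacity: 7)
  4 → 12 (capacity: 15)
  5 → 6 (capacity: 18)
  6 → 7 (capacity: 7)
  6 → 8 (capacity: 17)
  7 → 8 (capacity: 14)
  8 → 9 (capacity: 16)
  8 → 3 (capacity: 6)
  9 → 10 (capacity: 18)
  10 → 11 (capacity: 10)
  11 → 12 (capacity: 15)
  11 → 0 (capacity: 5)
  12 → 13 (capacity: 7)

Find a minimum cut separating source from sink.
Min cut value = 5, edges: (2,3)

Min cut value: 5
Partition: S = [0, 1, 2], T = [3, 4, 5, 6, 7, 8, 9, 10, 11, 12, 13]
Cut edges: (2,3)

By max-flow min-cut theorem, max flow = min cut = 5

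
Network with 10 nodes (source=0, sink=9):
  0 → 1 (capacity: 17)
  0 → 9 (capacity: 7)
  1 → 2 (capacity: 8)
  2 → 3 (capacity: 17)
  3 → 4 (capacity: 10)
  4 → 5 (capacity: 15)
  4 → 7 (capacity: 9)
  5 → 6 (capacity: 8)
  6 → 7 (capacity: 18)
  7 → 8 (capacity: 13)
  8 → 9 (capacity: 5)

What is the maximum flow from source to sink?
Maximum flow = 12

Max flow: 12

Flow assignment:
  0 → 1: 5/17
  0 → 9: 7/7
  1 → 2: 5/8
  2 → 3: 5/17
  3 → 4: 5/10
  4 → 7: 5/9
  7 → 8: 5/13
  8 → 9: 5/5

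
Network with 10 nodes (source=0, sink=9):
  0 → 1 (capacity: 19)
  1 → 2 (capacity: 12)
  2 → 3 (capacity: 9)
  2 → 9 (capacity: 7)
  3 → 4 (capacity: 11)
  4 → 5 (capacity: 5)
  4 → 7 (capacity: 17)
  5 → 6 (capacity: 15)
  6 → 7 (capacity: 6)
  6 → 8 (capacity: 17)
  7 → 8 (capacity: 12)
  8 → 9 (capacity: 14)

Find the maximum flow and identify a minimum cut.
Max flow = 12, Min cut edges: (1,2)

Maximum flow: 12
Minimum cut: (1,2)
Partition: S = [0, 1], T = [2, 3, 4, 5, 6, 7, 8, 9]

Max-flow min-cut theorem verified: both equal 12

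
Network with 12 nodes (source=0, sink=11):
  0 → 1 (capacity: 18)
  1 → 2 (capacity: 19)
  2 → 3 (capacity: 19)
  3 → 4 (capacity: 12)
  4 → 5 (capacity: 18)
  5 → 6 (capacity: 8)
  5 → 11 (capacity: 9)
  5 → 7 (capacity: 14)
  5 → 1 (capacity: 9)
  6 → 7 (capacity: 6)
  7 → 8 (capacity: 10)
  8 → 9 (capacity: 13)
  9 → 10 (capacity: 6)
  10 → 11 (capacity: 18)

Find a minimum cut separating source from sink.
Min cut value = 12, edges: (3,4)

Min cut value: 12
Partition: S = [0, 1, 2, 3], T = [4, 5, 6, 7, 8, 9, 10, 11]
Cut edges: (3,4)

By max-flow min-cut theorem, max flow = min cut = 12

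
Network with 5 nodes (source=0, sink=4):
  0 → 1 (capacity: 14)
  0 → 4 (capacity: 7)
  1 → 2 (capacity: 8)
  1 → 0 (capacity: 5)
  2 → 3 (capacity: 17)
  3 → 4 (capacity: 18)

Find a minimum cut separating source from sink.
Min cut value = 15, edges: (0,4), (1,2)

Min cut value: 15
Partition: S = [0, 1], T = [2, 3, 4]
Cut edges: (0,4), (1,2)

By max-flow min-cut theorem, max flow = min cut = 15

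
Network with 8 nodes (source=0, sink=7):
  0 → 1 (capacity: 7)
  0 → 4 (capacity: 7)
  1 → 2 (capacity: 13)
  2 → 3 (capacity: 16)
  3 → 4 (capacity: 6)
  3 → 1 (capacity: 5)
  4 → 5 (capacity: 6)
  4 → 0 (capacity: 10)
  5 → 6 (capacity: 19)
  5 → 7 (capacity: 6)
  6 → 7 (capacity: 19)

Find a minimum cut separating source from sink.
Min cut value = 6, edges: (4,5)

Min cut value: 6
Partition: S = [0, 1, 2, 3, 4], T = [5, 6, 7]
Cut edges: (4,5)

By max-flow min-cut theorem, max flow = min cut = 6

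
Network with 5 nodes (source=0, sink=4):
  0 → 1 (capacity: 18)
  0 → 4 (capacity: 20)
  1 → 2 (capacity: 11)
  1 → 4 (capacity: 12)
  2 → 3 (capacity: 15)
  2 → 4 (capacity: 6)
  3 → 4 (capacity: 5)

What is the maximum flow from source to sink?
Maximum flow = 38

Max flow: 38

Flow assignment:
  0 → 1: 18/18
  0 → 4: 20/20
  1 → 2: 6/11
  1 → 4: 12/12
  2 → 4: 6/6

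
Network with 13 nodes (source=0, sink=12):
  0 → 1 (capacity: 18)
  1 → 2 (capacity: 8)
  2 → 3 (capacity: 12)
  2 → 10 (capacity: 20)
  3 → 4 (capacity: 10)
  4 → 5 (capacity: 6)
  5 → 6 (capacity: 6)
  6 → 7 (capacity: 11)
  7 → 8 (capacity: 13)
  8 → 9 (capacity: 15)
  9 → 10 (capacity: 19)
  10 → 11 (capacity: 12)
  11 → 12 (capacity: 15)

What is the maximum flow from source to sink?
Maximum flow = 8

Max flow: 8

Flow assignment:
  0 → 1: 8/18
  1 → 2: 8/8
  2 → 10: 8/20
  10 → 11: 8/12
  11 → 12: 8/15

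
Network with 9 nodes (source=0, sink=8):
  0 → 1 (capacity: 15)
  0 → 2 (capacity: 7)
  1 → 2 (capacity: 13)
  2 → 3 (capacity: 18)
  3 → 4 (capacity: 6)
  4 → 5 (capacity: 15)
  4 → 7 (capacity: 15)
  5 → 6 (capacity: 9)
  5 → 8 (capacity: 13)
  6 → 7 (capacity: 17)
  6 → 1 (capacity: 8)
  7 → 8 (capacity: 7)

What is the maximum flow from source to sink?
Maximum flow = 6

Max flow: 6

Flow assignment:
  0 → 1: 6/15
  1 → 2: 6/13
  2 → 3: 6/18
  3 → 4: 6/6
  4 → 5: 6/15
  5 → 8: 6/13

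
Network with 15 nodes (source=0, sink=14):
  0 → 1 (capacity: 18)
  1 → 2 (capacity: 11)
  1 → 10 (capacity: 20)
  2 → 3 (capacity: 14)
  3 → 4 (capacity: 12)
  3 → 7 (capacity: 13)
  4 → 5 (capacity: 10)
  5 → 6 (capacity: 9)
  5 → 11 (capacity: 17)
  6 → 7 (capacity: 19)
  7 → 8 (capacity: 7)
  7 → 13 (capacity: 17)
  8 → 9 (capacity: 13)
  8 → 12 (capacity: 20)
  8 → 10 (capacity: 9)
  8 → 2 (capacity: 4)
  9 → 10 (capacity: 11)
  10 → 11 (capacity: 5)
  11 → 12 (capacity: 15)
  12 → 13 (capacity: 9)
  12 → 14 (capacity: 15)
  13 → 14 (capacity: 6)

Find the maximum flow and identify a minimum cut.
Max flow = 16, Min cut edges: (1,2), (10,11)

Maximum flow: 16
Minimum cut: (1,2), (10,11)
Partition: S = [0, 1, 9, 10], T = [2, 3, 4, 5, 6, 7, 8, 11, 12, 13, 14]

Max-flow min-cut theorem verified: both equal 16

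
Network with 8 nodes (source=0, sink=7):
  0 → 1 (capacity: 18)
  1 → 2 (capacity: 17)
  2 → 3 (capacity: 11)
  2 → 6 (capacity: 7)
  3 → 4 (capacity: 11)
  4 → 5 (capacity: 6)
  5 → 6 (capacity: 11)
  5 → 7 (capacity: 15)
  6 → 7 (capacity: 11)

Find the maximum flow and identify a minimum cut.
Max flow = 13, Min cut edges: (2,6), (4,5)

Maximum flow: 13
Minimum cut: (2,6), (4,5)
Partition: S = [0, 1, 2, 3, 4], T = [5, 6, 7]

Max-flow min-cut theorem verified: both equal 13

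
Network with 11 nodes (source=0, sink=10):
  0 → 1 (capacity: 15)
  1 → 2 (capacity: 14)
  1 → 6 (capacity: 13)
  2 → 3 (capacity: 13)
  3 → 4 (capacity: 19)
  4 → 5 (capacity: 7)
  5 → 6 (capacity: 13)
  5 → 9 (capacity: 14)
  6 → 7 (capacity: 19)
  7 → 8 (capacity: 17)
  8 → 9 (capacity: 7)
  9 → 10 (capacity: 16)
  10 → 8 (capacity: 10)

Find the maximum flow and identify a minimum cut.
Max flow = 14, Min cut edges: (4,5), (8,9)

Maximum flow: 14
Minimum cut: (4,5), (8,9)
Partition: S = [0, 1, 2, 3, 4, 6, 7, 8], T = [5, 9, 10]

Max-flow min-cut theorem verified: both equal 14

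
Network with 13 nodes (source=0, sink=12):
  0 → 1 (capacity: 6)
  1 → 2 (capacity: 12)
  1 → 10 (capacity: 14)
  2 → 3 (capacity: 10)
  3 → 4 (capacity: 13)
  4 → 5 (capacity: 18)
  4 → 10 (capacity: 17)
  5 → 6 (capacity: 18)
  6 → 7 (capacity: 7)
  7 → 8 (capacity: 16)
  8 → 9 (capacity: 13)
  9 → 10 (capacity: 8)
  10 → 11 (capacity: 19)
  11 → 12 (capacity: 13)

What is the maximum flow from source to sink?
Maximum flow = 6

Max flow: 6

Flow assignment:
  0 → 1: 6/6
  1 → 10: 6/14
  10 → 11: 6/19
  11 → 12: 6/13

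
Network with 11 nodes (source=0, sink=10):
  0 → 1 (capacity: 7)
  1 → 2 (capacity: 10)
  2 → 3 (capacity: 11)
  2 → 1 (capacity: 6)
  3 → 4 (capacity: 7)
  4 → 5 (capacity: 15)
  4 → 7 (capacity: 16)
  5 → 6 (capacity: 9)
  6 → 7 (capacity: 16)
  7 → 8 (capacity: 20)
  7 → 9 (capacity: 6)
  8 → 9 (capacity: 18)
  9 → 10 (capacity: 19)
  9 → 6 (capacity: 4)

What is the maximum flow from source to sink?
Maximum flow = 7

Max flow: 7

Flow assignment:
  0 → 1: 7/7
  1 → 2: 7/10
  2 → 3: 7/11
  3 → 4: 7/7
  4 → 7: 7/16
  7 → 8: 1/20
  7 → 9: 6/6
  8 → 9: 1/18
  9 → 10: 7/19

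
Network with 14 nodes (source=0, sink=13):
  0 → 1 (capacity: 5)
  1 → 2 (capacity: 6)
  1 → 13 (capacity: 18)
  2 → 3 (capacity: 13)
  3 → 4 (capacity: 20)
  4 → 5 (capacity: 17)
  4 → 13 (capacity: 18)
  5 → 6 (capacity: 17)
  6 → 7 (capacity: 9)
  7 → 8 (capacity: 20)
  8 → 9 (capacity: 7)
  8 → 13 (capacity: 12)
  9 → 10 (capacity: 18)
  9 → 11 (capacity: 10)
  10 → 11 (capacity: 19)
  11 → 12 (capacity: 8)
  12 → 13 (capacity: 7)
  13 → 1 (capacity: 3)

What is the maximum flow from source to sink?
Maximum flow = 5

Max flow: 5

Flow assignment:
  0 → 1: 5/5
  1 → 13: 5/18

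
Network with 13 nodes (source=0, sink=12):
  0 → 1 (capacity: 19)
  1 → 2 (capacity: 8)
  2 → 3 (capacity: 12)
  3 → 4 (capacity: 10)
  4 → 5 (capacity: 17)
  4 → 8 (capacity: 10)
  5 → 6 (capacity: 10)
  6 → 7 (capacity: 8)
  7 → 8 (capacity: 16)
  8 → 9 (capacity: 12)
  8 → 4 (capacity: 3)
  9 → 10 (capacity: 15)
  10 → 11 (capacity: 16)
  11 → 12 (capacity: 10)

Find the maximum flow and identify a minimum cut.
Max flow = 8, Min cut edges: (1,2)

Maximum flow: 8
Minimum cut: (1,2)
Partition: S = [0, 1], T = [2, 3, 4, 5, 6, 7, 8, 9, 10, 11, 12]

Max-flow min-cut theorem verified: both equal 8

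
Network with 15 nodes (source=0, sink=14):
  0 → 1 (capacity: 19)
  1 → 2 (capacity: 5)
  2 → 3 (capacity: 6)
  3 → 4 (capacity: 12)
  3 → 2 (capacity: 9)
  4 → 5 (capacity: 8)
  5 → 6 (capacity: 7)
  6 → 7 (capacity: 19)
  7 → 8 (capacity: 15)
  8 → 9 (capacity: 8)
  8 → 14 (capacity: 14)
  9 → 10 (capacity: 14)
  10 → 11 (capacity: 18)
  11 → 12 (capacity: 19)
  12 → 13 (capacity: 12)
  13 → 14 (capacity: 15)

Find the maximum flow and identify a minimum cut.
Max flow = 5, Min cut edges: (1,2)

Maximum flow: 5
Minimum cut: (1,2)
Partition: S = [0, 1], T = [2, 3, 4, 5, 6, 7, 8, 9, 10, 11, 12, 13, 14]

Max-flow min-cut theorem verified: both equal 5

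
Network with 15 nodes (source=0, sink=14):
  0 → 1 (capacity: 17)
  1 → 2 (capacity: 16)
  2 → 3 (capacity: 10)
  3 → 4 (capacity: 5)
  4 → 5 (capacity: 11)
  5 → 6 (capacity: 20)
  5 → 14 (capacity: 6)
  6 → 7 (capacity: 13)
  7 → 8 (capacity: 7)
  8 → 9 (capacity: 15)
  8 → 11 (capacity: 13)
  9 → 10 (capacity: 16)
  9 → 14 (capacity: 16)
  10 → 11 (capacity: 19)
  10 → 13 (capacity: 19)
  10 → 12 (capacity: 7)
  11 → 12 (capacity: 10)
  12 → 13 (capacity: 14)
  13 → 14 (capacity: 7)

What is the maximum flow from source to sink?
Maximum flow = 5

Max flow: 5

Flow assignment:
  0 → 1: 5/17
  1 → 2: 5/16
  2 → 3: 5/10
  3 → 4: 5/5
  4 → 5: 5/11
  5 → 14: 5/6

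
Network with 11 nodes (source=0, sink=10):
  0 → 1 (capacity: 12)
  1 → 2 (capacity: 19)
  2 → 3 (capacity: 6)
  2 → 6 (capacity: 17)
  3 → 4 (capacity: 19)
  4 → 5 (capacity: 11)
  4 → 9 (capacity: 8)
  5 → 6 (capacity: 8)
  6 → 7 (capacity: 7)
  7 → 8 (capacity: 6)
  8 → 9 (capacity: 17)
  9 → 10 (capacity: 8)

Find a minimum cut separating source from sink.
Min cut value = 8, edges: (9,10)

Min cut value: 8
Partition: S = [0, 1, 2, 3, 4, 5, 6, 7, 8, 9], T = [10]
Cut edges: (9,10)

By max-flow min-cut theorem, max flow = min cut = 8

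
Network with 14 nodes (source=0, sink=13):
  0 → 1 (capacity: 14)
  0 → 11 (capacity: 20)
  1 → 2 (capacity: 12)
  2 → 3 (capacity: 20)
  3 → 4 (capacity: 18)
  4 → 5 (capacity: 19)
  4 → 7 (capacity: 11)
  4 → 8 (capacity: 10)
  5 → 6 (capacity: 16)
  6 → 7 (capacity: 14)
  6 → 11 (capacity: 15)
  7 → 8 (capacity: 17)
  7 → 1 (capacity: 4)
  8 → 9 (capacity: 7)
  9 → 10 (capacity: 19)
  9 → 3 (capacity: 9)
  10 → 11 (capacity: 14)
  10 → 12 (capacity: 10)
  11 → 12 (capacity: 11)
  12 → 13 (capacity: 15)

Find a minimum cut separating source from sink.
Min cut value = 15, edges: (12,13)

Min cut value: 15
Partition: S = [0, 1, 2, 3, 4, 5, 6, 7, 8, 9, 10, 11, 12], T = [13]
Cut edges: (12,13)

By max-flow min-cut theorem, max flow = min cut = 15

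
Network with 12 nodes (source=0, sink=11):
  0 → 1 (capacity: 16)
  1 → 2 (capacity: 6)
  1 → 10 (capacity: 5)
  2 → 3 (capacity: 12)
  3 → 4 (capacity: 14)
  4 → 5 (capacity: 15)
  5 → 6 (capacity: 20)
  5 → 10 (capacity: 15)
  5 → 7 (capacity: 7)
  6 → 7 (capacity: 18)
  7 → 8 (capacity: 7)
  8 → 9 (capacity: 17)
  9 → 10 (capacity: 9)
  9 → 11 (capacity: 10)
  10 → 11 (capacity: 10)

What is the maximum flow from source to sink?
Maximum flow = 11

Max flow: 11

Flow assignment:
  0 → 1: 11/16
  1 → 2: 6/6
  1 → 10: 5/5
  2 → 3: 6/12
  3 → 4: 6/14
  4 → 5: 6/15
  5 → 10: 5/15
  5 → 7: 1/7
  7 → 8: 1/7
  8 → 9: 1/17
  9 → 11: 1/10
  10 → 11: 10/10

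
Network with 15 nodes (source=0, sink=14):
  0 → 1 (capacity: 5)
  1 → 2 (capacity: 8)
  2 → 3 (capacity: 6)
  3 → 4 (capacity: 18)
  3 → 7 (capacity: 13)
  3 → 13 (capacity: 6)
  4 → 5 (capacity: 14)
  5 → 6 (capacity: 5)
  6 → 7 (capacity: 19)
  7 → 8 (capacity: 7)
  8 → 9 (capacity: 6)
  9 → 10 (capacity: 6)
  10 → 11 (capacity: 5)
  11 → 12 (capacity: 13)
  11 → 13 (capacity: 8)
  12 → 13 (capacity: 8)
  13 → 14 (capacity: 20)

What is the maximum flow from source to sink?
Maximum flow = 5

Max flow: 5

Flow assignment:
  0 → 1: 5/5
  1 → 2: 5/8
  2 → 3: 5/6
  3 → 13: 5/6
  13 → 14: 5/20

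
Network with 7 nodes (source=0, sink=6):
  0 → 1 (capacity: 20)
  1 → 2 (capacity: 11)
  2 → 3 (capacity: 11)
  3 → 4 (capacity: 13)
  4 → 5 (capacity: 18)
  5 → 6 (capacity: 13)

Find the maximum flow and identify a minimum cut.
Max flow = 11, Min cut edges: (2,3)

Maximum flow: 11
Minimum cut: (2,3)
Partition: S = [0, 1, 2], T = [3, 4, 5, 6]

Max-flow min-cut theorem verified: both equal 11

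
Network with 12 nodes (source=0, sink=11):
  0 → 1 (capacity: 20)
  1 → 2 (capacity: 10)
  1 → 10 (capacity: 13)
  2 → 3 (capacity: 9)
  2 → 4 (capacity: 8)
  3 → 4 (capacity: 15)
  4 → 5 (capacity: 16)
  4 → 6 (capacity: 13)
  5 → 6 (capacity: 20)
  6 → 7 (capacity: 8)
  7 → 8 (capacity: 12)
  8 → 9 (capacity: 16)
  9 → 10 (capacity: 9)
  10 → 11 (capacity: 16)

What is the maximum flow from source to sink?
Maximum flow = 16

Max flow: 16

Flow assignment:
  0 → 1: 16/20
  1 → 2: 7/10
  1 → 10: 9/13
  2 → 4: 7/8
  4 → 6: 7/13
  6 → 7: 7/8
  7 → 8: 7/12
  8 → 9: 7/16
  9 → 10: 7/9
  10 → 11: 16/16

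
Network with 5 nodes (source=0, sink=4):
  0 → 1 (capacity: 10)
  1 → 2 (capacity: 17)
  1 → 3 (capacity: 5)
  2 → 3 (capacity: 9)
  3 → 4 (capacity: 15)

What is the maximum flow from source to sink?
Maximum flow = 10

Max flow: 10

Flow assignment:
  0 → 1: 10/10
  1 → 2: 5/17
  1 → 3: 5/5
  2 → 3: 5/9
  3 → 4: 10/15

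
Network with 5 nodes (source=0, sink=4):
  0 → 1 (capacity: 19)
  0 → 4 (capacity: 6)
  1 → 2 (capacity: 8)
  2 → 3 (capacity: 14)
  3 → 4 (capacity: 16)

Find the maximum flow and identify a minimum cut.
Max flow = 14, Min cut edges: (0,4), (1,2)

Maximum flow: 14
Minimum cut: (0,4), (1,2)
Partition: S = [0, 1], T = [2, 3, 4]

Max-flow min-cut theorem verified: both equal 14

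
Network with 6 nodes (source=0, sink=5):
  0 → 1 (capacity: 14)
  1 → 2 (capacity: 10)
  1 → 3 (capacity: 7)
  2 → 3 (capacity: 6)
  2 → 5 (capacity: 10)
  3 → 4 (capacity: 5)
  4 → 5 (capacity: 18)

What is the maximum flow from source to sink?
Maximum flow = 14

Max flow: 14

Flow assignment:
  0 → 1: 14/14
  1 → 2: 10/10
  1 → 3: 4/7
  2 → 5: 10/10
  3 → 4: 4/5
  4 → 5: 4/18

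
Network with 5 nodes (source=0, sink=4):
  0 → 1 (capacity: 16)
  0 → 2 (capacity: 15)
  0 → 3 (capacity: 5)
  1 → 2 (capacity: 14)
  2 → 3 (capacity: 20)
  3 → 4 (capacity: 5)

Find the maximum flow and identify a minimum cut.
Max flow = 5, Min cut edges: (3,4)

Maximum flow: 5
Minimum cut: (3,4)
Partition: S = [0, 1, 2, 3], T = [4]

Max-flow min-cut theorem verified: both equal 5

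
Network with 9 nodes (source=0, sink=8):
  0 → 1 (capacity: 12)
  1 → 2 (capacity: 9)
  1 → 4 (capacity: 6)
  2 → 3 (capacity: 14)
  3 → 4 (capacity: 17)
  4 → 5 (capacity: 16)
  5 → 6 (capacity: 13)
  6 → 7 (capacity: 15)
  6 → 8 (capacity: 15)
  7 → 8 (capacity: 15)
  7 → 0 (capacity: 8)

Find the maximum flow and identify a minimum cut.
Max flow = 12, Min cut edges: (0,1)

Maximum flow: 12
Minimum cut: (0,1)
Partition: S = [0], T = [1, 2, 3, 4, 5, 6, 7, 8]

Max-flow min-cut theorem verified: both equal 12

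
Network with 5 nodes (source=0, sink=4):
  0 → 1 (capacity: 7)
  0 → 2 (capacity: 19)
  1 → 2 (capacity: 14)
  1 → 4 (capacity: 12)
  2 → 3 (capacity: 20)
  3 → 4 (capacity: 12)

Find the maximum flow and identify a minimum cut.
Max flow = 19, Min cut edges: (0,1), (3,4)

Maximum flow: 19
Minimum cut: (0,1), (3,4)
Partition: S = [0, 2, 3], T = [1, 4]

Max-flow min-cut theorem verified: both equal 19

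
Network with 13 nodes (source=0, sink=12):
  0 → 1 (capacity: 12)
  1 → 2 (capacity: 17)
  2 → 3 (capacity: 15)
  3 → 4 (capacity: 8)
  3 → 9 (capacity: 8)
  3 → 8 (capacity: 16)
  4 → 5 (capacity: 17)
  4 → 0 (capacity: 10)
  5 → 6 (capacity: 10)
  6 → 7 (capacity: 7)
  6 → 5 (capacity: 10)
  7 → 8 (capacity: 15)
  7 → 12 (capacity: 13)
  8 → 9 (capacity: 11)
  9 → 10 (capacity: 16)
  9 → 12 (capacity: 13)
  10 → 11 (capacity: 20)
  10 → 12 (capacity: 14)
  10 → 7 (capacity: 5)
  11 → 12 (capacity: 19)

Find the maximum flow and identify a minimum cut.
Max flow = 12, Min cut edges: (0,1)

Maximum flow: 12
Minimum cut: (0,1)
Partition: S = [0], T = [1, 2, 3, 4, 5, 6, 7, 8, 9, 10, 11, 12]

Max-flow min-cut theorem verified: both equal 12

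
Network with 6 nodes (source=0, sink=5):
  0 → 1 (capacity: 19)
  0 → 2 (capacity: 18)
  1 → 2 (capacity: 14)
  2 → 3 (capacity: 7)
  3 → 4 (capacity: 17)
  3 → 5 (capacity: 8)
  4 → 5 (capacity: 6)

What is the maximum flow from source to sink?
Maximum flow = 7

Max flow: 7

Flow assignment:
  0 → 1: 7/19
  1 → 2: 7/14
  2 → 3: 7/7
  3 → 5: 7/8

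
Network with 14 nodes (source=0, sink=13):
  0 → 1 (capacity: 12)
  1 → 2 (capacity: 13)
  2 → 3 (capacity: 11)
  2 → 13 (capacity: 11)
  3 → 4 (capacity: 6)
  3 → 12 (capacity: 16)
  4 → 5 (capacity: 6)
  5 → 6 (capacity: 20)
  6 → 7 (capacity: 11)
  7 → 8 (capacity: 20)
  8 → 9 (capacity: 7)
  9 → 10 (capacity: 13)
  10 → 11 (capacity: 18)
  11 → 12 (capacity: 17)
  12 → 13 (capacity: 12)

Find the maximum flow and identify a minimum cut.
Max flow = 12, Min cut edges: (0,1)

Maximum flow: 12
Minimum cut: (0,1)
Partition: S = [0], T = [1, 2, 3, 4, 5, 6, 7, 8, 9, 10, 11, 12, 13]

Max-flow min-cut theorem verified: both equal 12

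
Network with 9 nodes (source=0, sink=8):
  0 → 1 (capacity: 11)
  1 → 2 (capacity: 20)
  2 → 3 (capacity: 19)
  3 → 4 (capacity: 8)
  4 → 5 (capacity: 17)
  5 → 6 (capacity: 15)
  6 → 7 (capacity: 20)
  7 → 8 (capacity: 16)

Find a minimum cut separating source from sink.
Min cut value = 8, edges: (3,4)

Min cut value: 8
Partition: S = [0, 1, 2, 3], T = [4, 5, 6, 7, 8]
Cut edges: (3,4)

By max-flow min-cut theorem, max flow = min cut = 8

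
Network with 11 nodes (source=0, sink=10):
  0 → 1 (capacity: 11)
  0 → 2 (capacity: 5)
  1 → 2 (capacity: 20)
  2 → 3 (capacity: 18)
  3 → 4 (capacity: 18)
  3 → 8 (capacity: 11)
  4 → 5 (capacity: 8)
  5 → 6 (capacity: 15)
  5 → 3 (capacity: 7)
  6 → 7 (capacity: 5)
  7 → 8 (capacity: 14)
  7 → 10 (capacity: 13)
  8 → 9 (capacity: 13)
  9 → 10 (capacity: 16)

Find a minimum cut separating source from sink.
Min cut value = 16, edges: (3,8), (6,7)

Min cut value: 16
Partition: S = [0, 1, 2, 3, 4, 5, 6], T = [7, 8, 9, 10]
Cut edges: (3,8), (6,7)

By max-flow min-cut theorem, max flow = min cut = 16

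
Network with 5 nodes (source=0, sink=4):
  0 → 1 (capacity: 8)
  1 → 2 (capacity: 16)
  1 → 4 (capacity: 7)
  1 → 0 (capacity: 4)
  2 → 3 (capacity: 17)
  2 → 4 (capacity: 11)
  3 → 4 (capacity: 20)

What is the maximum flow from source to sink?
Maximum flow = 8

Max flow: 8

Flow assignment:
  0 → 1: 8/8
  1 → 2: 1/16
  1 → 4: 7/7
  2 → 4: 1/11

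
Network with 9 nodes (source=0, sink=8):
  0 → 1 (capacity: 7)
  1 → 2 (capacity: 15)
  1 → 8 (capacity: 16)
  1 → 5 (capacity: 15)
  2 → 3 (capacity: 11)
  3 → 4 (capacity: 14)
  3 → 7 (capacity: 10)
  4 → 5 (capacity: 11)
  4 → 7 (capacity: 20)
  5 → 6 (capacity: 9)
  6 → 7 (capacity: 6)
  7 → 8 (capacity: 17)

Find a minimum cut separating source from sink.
Min cut value = 7, edges: (0,1)

Min cut value: 7
Partition: S = [0], T = [1, 2, 3, 4, 5, 6, 7, 8]
Cut edges: (0,1)

By max-flow min-cut theorem, max flow = min cut = 7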